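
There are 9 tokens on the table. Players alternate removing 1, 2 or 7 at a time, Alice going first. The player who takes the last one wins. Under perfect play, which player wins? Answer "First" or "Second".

Second

W/L table (W = player to move can force a win):
i:   0  1  2  3  4  5  6  7  8  9
     L  W  W  L  W  W  L  W  W  L
Position 9 is L, so the second player wins.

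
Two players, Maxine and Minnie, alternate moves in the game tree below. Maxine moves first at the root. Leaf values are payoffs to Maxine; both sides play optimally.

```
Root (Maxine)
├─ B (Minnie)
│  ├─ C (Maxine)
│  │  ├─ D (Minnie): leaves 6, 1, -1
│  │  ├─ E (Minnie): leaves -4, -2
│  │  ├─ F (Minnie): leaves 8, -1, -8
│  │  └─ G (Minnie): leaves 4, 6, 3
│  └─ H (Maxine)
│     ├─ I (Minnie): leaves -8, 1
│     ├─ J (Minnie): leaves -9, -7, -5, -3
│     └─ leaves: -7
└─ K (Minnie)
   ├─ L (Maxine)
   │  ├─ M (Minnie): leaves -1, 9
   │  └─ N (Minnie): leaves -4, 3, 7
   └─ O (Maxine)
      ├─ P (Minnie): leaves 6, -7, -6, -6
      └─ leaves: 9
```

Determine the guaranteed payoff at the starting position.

D (Minnie): min(6, 1, -1) = -1
E (Minnie): min(-4, -2) = -4
F (Minnie): min(8, -1, -8) = -8
G (Minnie): min(4, 6, 3) = 3
C (Maxine): max(-1, -4, -8, 3) = 3
I (Minnie): min(-8, 1) = -8
J (Minnie): min(-9, -7, -5, -3) = -9
H (Maxine): max(-8, -9, -7) = -7
B (Minnie): min(3, -7) = -7
M (Minnie): min(-1, 9) = -1
N (Minnie): min(-4, 3, 7) = -4
L (Maxine): max(-1, -4) = -1
P (Minnie): min(6, -7, -6, -6) = -7
O (Maxine): max(-7, 9) = 9
K (Minnie): min(-1, 9) = -1
Root (Maxine): max(-7, -1) = -1

-1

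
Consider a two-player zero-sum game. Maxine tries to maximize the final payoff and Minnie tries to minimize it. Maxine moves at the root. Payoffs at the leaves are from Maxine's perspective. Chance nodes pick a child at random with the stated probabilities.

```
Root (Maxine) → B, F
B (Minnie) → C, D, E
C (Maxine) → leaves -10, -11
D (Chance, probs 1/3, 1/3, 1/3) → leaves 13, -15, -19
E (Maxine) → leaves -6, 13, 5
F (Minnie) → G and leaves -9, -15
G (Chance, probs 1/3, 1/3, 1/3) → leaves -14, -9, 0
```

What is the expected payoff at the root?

C (Maxine): max(-10, -11) = -10
D (Chance): 1/3·13 + 1/3·-15 + 1/3·-19 = -7
E (Maxine): max(-6, 13, 5) = 13
B (Minnie): min(-10, -7, 13) = -10
G (Chance): 1/3·-14 + 1/3·-9 + 1/3·0 = -7.67
F (Minnie): min(-7.67, -9, -15) = -15
Root (Maxine): max(-10, -15) = -10

-10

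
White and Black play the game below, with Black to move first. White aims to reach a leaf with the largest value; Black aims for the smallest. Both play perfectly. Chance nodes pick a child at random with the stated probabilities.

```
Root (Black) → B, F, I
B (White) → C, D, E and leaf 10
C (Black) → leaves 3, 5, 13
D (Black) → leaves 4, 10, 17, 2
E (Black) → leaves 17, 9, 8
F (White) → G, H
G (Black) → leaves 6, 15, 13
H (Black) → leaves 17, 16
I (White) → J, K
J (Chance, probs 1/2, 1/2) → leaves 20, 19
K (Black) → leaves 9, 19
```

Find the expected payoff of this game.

10

C (Black): min(3, 5, 13) = 3
D (Black): min(4, 10, 17, 2) = 2
E (Black): min(17, 9, 8) = 8
B (White): max(3, 2, 8, 10) = 10
G (Black): min(6, 15, 13) = 6
H (Black): min(17, 16) = 16
F (White): max(6, 16) = 16
J (Chance): 1/2·20 + 1/2·19 = 19.5
K (Black): min(9, 19) = 9
I (White): max(19.5, 9) = 19.5
Root (Black): min(10, 16, 19.5) = 10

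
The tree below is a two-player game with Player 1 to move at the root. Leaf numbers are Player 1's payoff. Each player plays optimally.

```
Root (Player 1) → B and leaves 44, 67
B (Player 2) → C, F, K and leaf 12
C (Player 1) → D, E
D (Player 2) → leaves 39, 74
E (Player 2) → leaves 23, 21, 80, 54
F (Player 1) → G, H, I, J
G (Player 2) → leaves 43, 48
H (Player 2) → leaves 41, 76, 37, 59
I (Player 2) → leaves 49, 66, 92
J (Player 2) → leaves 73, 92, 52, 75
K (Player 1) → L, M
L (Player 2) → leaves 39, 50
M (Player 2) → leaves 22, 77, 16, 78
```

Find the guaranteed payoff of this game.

67

D (Player 2): min(39, 74) = 39
E (Player 2): min(23, 21, 80, 54) = 21
C (Player 1): max(39, 21) = 39
G (Player 2): min(43, 48) = 43
H (Player 2): min(41, 76, 37, 59) = 37
I (Player 2): min(49, 66, 92) = 49
J (Player 2): min(73, 92, 52, 75) = 52
F (Player 1): max(43, 37, 49, 52) = 52
L (Player 2): min(39, 50) = 39
M (Player 2): min(22, 77, 16, 78) = 16
K (Player 1): max(39, 16) = 39
B (Player 2): min(39, 52, 39, 12) = 12
Root (Player 1): max(12, 44, 67) = 67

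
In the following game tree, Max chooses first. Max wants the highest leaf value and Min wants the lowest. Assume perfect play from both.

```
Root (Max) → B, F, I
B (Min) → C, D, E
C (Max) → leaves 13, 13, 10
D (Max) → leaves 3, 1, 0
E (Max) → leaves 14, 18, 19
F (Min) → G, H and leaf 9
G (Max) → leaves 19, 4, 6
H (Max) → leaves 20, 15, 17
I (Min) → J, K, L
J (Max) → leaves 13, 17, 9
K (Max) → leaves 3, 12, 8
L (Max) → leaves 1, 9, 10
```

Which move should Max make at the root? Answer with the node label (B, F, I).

I

C (Max): max(13, 13, 10) = 13
D (Max): max(3, 1, 0) = 3
E (Max): max(14, 18, 19) = 19
B (Min): min(13, 3, 19) = 3
G (Max): max(19, 4, 6) = 19
H (Max): max(20, 15, 17) = 20
F (Min): min(19, 20, 9) = 9
J (Max): max(13, 17, 9) = 17
K (Max): max(3, 12, 8) = 12
L (Max): max(1, 9, 10) = 10
I (Min): min(17, 12, 10) = 10
Root (Max): max(3, 9, 10) = 10
Max picks the child with the highest value: I (value 10).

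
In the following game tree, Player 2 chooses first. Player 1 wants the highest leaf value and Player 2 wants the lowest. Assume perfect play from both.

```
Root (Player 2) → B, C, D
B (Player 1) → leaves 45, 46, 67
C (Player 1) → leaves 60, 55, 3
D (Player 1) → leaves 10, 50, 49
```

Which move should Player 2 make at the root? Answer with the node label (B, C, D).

B (Player 1): max(45, 46, 67) = 67
C (Player 1): max(60, 55, 3) = 60
D (Player 1): max(10, 50, 49) = 50
Root (Player 2): min(67, 60, 50) = 50
Player 2 picks the child with the lowest value: D (value 50).

D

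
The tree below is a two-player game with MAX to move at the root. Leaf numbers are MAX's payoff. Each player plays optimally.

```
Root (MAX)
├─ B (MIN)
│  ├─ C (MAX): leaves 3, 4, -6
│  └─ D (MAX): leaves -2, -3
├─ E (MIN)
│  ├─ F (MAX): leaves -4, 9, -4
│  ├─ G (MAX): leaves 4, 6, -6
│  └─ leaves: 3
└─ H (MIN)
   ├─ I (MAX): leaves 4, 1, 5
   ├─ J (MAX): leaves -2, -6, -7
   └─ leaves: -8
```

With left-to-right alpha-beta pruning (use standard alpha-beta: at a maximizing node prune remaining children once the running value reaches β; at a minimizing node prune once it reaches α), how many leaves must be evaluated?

18

C [α=-∞,β=+∞]: v=4
D [α=-∞,β=4]: v=-2
B [α=-∞,β=+∞]: v=-2
F [α=-2,β=+∞]: v=9
G [α=-2,β=9]: v=6
E [α=-2,β=+∞]: v=3
I [α=3,β=+∞]: v=5
J [α=3,β=5]: v=-2
H [α=3,β=+∞]: v=-2 after child 2 ≤ α → α-cutoff, skip 1
Root [α=-∞,β=+∞]: v=3
Leaves evaluated: 18 of 19.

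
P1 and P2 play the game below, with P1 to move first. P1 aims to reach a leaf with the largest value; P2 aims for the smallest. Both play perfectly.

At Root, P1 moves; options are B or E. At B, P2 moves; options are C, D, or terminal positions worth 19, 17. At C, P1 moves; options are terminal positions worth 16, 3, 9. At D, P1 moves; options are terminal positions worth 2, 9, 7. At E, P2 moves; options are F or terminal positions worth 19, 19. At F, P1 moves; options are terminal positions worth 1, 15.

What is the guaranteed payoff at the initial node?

15

C (P1): max(16, 3, 9) = 16
D (P1): max(2, 9, 7) = 9
B (P2): min(16, 9, 19, 17) = 9
F (P1): max(1, 15) = 15
E (P2): min(15, 19, 19) = 15
Root (P1): max(9, 15) = 15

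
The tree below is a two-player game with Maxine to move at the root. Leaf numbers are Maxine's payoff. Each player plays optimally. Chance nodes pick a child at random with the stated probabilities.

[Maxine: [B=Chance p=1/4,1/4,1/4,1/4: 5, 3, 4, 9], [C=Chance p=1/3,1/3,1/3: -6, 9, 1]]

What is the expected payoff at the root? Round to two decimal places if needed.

B (Chance): 1/4·5 + 1/4·3 + 1/4·4 + 1/4·9 = 5.25
C (Chance): 1/3·-6 + 1/3·9 + 1/3·1 = 1.33
Root (Maxine): max(5.25, 1.33) = 5.25

5.25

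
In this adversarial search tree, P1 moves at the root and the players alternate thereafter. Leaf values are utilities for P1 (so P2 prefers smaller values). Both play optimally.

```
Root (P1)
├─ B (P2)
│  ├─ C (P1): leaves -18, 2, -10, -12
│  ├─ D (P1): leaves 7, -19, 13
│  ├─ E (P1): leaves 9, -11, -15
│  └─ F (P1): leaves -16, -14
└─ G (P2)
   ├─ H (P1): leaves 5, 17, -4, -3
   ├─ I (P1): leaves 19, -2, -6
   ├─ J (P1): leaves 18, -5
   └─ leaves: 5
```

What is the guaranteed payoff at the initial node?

C (P1): max(-18, 2, -10, -12) = 2
D (P1): max(7, -19, 13) = 13
E (P1): max(9, -11, -15) = 9
F (P1): max(-16, -14) = -14
B (P2): min(2, 13, 9, -14) = -14
H (P1): max(5, 17, -4, -3) = 17
I (P1): max(19, -2, -6) = 19
J (P1): max(18, -5) = 18
G (P2): min(17, 19, 18, 5) = 5
Root (P1): max(-14, 5) = 5

5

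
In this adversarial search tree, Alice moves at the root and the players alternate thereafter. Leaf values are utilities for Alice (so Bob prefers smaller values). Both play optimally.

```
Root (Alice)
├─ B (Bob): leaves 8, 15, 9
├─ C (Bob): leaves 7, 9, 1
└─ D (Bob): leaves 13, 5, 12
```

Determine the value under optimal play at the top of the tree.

B (Bob): min(8, 15, 9) = 8
C (Bob): min(7, 9, 1) = 1
D (Bob): min(13, 5, 12) = 5
Root (Alice): max(8, 1, 5) = 8

8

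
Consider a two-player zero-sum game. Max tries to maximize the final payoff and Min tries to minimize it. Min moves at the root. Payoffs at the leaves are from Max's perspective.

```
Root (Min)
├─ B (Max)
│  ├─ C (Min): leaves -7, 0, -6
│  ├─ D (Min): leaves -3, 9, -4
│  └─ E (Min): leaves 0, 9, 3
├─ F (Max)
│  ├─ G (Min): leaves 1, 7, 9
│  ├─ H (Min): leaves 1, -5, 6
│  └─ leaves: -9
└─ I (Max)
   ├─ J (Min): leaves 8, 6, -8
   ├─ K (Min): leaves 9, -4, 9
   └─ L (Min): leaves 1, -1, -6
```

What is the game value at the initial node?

-4

C (Min): min(-7, 0, -6) = -7
D (Min): min(-3, 9, -4) = -4
E (Min): min(0, 9, 3) = 0
B (Max): max(-7, -4, 0) = 0
G (Min): min(1, 7, 9) = 1
H (Min): min(1, -5, 6) = -5
F (Max): max(1, -5, -9) = 1
J (Min): min(8, 6, -8) = -8
K (Min): min(9, -4, 9) = -4
L (Min): min(1, -1, -6) = -6
I (Max): max(-8, -4, -6) = -4
Root (Min): min(0, 1, -4) = -4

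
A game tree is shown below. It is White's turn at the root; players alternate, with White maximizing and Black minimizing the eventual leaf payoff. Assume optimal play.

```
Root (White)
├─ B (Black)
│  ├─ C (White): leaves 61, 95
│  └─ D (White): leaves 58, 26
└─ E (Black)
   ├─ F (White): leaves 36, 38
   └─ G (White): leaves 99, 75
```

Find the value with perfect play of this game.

C (White): max(61, 95) = 95
D (White): max(58, 26) = 58
B (Black): min(95, 58) = 58
F (White): max(36, 38) = 38
G (White): max(99, 75) = 99
E (Black): min(38, 99) = 38
Root (White): max(58, 38) = 58

58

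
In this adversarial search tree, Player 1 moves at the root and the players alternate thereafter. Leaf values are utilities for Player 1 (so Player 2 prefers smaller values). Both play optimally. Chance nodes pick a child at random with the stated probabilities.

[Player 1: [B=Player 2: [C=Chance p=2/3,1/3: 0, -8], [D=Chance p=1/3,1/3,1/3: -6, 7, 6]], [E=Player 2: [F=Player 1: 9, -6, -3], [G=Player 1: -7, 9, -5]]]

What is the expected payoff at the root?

C (Chance): 2/3·0 + 1/3·-8 = -2.67
D (Chance): 1/3·-6 + 1/3·7 + 1/3·6 = 2.33
B (Player 2): min(-2.67, 2.33) = -2.67
F (Player 1): max(9, -6, -3) = 9
G (Player 1): max(-7, 9, -5) = 9
E (Player 2): min(9, 9) = 9
Root (Player 1): max(-2.67, 9) = 9

9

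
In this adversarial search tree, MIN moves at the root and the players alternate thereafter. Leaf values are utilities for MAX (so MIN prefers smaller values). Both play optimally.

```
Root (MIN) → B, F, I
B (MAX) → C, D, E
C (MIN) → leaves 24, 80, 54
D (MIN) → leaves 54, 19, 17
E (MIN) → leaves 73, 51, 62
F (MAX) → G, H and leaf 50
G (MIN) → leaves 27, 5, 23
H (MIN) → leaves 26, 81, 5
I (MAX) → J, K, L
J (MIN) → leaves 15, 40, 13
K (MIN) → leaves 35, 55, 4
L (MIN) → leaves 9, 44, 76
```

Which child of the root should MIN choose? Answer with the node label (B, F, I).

C (MIN): min(24, 80, 54) = 24
D (MIN): min(54, 19, 17) = 17
E (MIN): min(73, 51, 62) = 51
B (MAX): max(24, 17, 51) = 51
G (MIN): min(27, 5, 23) = 5
H (MIN): min(26, 81, 5) = 5
F (MAX): max(5, 5, 50) = 50
J (MIN): min(15, 40, 13) = 13
K (MIN): min(35, 55, 4) = 4
L (MIN): min(9, 44, 76) = 9
I (MAX): max(13, 4, 9) = 13
Root (MIN): min(51, 50, 13) = 13
MIN picks the child with the lowest value: I (value 13).

I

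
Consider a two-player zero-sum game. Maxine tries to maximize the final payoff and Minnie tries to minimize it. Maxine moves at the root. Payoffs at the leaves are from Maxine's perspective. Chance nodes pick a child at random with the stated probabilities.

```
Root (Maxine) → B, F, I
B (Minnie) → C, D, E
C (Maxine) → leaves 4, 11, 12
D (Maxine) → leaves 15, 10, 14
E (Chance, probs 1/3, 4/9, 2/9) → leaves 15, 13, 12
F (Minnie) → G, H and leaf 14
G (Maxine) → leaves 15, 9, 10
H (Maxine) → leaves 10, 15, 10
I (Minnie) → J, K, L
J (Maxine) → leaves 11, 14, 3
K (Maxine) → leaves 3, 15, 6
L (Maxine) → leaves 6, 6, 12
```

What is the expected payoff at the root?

14

C (Maxine): max(4, 11, 12) = 12
D (Maxine): max(15, 10, 14) = 15
E (Chance): 1/3·15 + 4/9·13 + 2/9·12 = 13.44
B (Minnie): min(12, 15, 13.44) = 12
G (Maxine): max(15, 9, 10) = 15
H (Maxine): max(10, 15, 10) = 15
F (Minnie): min(15, 15, 14) = 14
J (Maxine): max(11, 14, 3) = 14
K (Maxine): max(3, 15, 6) = 15
L (Maxine): max(6, 6, 12) = 12
I (Minnie): min(14, 15, 12) = 12
Root (Maxine): max(12, 14, 12) = 14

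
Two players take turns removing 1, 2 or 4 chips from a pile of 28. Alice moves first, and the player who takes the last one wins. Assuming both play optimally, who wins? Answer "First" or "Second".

First

Positions where the player to move wins (W) vs loses (L):
i:   0  1  2  3  4  5  6  7  8  9 10 11 12 13 14 15 16 17 18 19 20 21 22 23 24 25 26 27 28
     L  W  W  L  W  W  L  W  W  L  W  W  L  W  W  L  W  W  L  W  W  L  W  W  L  W  W  L  W
Position 28 is W, so the first player wins.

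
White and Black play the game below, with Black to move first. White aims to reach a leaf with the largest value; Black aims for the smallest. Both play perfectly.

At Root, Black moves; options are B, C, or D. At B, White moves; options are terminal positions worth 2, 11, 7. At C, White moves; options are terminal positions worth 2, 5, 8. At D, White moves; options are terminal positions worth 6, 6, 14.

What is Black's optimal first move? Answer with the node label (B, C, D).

C

B (White): max(2, 11, 7) = 11
C (White): max(2, 5, 8) = 8
D (White): max(6, 6, 14) = 14
Root (Black): min(11, 8, 14) = 8
Black picks the child with the lowest value: C (value 8).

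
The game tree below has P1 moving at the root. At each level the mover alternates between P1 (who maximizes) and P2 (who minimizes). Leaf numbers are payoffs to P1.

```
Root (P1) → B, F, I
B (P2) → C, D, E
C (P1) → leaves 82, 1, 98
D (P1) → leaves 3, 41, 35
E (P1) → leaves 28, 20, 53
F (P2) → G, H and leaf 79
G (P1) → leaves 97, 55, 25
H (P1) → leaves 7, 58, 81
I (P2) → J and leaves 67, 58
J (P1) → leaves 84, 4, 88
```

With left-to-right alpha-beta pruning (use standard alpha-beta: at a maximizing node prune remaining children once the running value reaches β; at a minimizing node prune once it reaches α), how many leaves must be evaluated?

20

C [α=-∞,β=+∞]: v=98
D [α=-∞,β=98]: v=41
E [α=-∞,β=41]: v=53
B [α=-∞,β=+∞]: v=41
G [α=41,β=+∞]: v=97
H [α=41,β=97]: v=81
F [α=41,β=+∞]: v=79
J [α=79,β=+∞]: v=88
I [α=79,β=+∞]: v=67 after child 2 ≤ α → α-cutoff, skip 1
Root [α=-∞,β=+∞]: v=79
Leaves evaluated: 20 of 21.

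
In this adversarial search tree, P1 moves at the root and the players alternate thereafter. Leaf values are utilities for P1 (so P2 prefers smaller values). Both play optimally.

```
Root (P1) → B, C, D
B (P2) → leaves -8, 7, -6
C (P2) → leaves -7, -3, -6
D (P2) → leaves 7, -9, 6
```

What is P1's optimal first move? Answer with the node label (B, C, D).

B (P2): min(-8, 7, -6) = -8
C (P2): min(-7, -3, -6) = -7
D (P2): min(7, -9, 6) = -9
Root (P1): max(-8, -7, -9) = -7
P1 picks the child with the highest value: C (value -7).

C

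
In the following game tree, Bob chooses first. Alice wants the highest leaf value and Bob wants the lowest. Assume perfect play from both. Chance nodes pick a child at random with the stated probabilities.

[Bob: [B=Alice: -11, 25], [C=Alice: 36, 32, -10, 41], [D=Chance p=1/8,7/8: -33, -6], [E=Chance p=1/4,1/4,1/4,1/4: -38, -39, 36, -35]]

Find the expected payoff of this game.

-19

B (Alice): max(-11, 25) = 25
C (Alice): max(36, 32, -10, 41) = 41
D (Chance): 1/8·-33 + 7/8·-6 = -9.38
E (Chance): 1/4·-38 + 1/4·-39 + 1/4·36 + 1/4·-35 = -19
Root (Bob): min(25, 41, -9.38, -19) = -19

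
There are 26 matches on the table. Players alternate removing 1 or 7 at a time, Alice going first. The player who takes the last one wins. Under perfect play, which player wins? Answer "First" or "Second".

Second

Compute winning (W) and losing (L) positions by backward induction:
i:   0  1  2  3  4  5  6  7  8  9 10 11 12 13 14 15 16 17 18 19 20 21 22 23 24 25 26
     L  W  L  W  L  W  L  W  L  W  L  W  L  W  L  W  L  W  L  W  L  W  L  W  L  W  L
Position 26 is L, so the second player wins.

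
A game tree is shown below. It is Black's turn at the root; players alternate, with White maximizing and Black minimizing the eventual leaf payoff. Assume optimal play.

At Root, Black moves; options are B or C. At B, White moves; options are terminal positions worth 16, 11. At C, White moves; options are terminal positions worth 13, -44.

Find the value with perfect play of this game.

13

B (White): max(16, 11) = 16
C (White): max(13, -44) = 13
Root (Black): min(16, 13) = 13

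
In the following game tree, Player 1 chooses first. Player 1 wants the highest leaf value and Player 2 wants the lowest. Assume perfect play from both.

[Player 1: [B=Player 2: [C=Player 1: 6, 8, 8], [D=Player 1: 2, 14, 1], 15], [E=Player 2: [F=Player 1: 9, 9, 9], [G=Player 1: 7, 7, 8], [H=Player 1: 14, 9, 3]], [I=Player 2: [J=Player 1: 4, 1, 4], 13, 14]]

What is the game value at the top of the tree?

C (Player 1): max(6, 8, 8) = 8
D (Player 1): max(2, 14, 1) = 14
B (Player 2): min(8, 14, 15) = 8
F (Player 1): max(9, 9, 9) = 9
G (Player 1): max(7, 7, 8) = 8
H (Player 1): max(14, 9, 3) = 14
E (Player 2): min(9, 8, 14) = 8
J (Player 1): max(4, 1, 4) = 4
I (Player 2): min(4, 13, 14) = 4
Root (Player 1): max(8, 8, 4) = 8

8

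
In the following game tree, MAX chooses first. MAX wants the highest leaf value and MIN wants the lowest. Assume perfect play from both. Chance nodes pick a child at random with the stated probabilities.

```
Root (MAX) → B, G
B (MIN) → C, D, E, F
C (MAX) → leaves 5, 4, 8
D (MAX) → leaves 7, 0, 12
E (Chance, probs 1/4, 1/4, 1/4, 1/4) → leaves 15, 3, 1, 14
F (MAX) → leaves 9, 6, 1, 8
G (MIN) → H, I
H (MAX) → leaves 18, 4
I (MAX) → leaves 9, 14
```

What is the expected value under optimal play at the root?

14

C (MAX): max(5, 4, 8) = 8
D (MAX): max(7, 0, 12) = 12
E (Chance): 1/4·15 + 1/4·3 + 1/4·1 + 1/4·14 = 8.25
F (MAX): max(9, 6, 1, 8) = 9
B (MIN): min(8, 12, 8.25, 9) = 8
H (MAX): max(18, 4) = 18
I (MAX): max(9, 14) = 14
G (MIN): min(18, 14) = 14
Root (MAX): max(8, 14) = 14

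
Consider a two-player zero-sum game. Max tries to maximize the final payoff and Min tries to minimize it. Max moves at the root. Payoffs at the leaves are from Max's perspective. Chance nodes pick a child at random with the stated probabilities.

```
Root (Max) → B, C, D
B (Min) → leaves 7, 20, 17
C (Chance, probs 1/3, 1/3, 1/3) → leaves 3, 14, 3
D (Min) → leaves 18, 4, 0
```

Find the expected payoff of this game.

7

B (Min): min(7, 20, 17) = 7
C (Chance): 1/3·3 + 1/3·14 + 1/3·3 = 6.67
D (Min): min(18, 4, 0) = 0
Root (Max): max(7, 6.67, 0) = 7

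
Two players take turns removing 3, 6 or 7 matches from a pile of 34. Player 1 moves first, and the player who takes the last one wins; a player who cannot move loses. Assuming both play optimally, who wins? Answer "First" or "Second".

First

Mark each pile size as W (mover wins) or L (mover loses):
i:   0  1  2  3  4  5  6  7  8  9 10 11 12 13 14 15 16 17 18 19 20 21 22 23 24 25 26 27 28 29 30 31 32 33 34
     L  L  L  W  W  W  W  W  W  W  L  L  L  W  W  W  W  W  W  W  L  L  L  W  W  W  W  W  W  W  L  L  L  W  W
Position 34 is W, so the first player wins.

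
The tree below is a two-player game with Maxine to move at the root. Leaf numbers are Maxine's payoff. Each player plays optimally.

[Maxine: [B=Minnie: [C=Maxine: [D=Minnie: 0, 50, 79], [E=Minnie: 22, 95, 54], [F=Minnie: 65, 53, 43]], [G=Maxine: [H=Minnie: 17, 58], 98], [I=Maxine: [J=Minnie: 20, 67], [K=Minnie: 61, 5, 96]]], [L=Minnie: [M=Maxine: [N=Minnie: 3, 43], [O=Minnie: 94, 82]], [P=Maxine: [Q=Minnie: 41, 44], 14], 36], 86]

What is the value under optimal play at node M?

82

N: min(3, 43) = 3
O: min(94, 82) = 82
M: max(3, 82) = 82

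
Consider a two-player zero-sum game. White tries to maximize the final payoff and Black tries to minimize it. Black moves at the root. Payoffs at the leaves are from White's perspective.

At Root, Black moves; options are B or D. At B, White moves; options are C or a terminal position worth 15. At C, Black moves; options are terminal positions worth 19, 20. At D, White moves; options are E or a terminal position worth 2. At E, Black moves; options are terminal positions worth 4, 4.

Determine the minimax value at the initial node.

4

C (Black): min(19, 20) = 19
B (White): max(19, 15) = 19
E (Black): min(4, 4) = 4
D (White): max(4, 2) = 4
Root (Black): min(19, 4) = 4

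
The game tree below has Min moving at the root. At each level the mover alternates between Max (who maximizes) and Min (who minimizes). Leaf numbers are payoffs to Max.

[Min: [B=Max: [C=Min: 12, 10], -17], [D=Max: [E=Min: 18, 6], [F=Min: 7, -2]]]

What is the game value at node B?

C: min(12, 10) = 10
B: max(10, -17) = 10

10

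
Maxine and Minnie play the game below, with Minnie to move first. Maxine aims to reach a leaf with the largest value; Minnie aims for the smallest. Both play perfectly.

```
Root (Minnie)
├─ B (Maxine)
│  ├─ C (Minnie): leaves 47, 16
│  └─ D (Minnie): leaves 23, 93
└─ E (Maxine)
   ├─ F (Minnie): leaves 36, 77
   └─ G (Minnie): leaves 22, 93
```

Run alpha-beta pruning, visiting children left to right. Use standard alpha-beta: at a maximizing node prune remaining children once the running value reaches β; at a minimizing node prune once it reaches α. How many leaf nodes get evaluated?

C [α=-∞,β=+∞]: v=16
D [α=16,β=+∞]: v=23
B [α=-∞,β=+∞]: v=23
F [α=-∞,β=23]: v=36
E [α=-∞,β=23]: v=36 after child 1 ≥ β → β-cutoff, skip 1
Root [α=-∞,β=+∞]: v=23
Leaves evaluated: 6 of 8.

6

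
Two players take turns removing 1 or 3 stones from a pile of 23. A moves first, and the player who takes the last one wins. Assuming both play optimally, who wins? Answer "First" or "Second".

First

Mark each pile size as W (mover wins) or L (mover loses):
i:   0  1  2  3  4  5  6  7  8  9 10 11 12 13 14 15 16 17 18 19 20 21 22 23
     L  W  L  W  L  W  L  W  L  W  L  W  L  W  L  W  L  W  L  W  L  W  L  W
Position 23 is W, so the first player wins.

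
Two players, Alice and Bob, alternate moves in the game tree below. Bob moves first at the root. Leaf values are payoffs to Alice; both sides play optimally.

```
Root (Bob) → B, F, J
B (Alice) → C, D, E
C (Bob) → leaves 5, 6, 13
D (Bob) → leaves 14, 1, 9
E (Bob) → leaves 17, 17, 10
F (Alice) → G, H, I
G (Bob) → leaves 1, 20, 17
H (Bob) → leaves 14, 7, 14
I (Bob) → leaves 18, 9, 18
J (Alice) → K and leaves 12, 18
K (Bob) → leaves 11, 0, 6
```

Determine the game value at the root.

C (Bob): min(5, 6, 13) = 5
D (Bob): min(14, 1, 9) = 1
E (Bob): min(17, 17, 10) = 10
B (Alice): max(5, 1, 10) = 10
G (Bob): min(1, 20, 17) = 1
H (Bob): min(14, 7, 14) = 7
I (Bob): min(18, 9, 18) = 9
F (Alice): max(1, 7, 9) = 9
K (Bob): min(11, 0, 6) = 0
J (Alice): max(0, 12, 18) = 18
Root (Bob): min(10, 9, 18) = 9

9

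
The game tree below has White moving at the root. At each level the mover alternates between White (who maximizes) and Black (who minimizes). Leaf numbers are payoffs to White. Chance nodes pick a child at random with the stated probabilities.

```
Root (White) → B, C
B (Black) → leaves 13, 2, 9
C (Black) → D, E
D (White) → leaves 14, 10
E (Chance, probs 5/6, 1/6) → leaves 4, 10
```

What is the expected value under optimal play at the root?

5

B (Black): min(13, 2, 9) = 2
D (White): max(14, 10) = 14
E (Chance): 5/6·4 + 1/6·10 = 5
C (Black): min(14, 5) = 5
Root (White): max(2, 5) = 5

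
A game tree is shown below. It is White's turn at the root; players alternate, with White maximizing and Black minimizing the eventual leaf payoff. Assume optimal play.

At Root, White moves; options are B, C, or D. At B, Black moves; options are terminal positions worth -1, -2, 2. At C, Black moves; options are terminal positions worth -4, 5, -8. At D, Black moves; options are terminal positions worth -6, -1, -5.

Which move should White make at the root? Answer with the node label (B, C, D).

B (Black): min(-1, -2, 2) = -2
C (Black): min(-4, 5, -8) = -8
D (Black): min(-6, -1, -5) = -6
Root (White): max(-2, -8, -6) = -2
White picks the child with the highest value: B (value -2).

B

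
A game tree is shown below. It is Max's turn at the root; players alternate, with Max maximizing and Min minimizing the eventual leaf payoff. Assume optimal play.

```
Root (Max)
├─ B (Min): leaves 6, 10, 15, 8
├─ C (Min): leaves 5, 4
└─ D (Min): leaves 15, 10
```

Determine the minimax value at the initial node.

10

B (Min): min(6, 10, 15, 8) = 6
C (Min): min(5, 4) = 4
D (Min): min(15, 10) = 10
Root (Max): max(6, 4, 10) = 10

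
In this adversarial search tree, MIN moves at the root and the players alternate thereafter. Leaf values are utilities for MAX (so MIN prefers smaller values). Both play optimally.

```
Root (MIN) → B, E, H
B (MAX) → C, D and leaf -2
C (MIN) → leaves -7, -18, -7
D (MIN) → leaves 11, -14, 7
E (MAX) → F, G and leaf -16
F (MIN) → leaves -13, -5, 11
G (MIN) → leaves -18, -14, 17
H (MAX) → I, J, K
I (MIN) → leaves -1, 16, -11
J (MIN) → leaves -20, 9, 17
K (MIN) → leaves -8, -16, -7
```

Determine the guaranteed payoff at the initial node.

-13

C (MIN): min(-7, -18, -7) = -18
D (MIN): min(11, -14, 7) = -14
B (MAX): max(-18, -14, -2) = -2
F (MIN): min(-13, -5, 11) = -13
G (MIN): min(-18, -14, 17) = -18
E (MAX): max(-13, -18, -16) = -13
I (MIN): min(-1, 16, -11) = -11
J (MIN): min(-20, 9, 17) = -20
K (MIN): min(-8, -16, -7) = -16
H (MAX): max(-11, -20, -16) = -11
Root (MIN): min(-2, -13, -11) = -13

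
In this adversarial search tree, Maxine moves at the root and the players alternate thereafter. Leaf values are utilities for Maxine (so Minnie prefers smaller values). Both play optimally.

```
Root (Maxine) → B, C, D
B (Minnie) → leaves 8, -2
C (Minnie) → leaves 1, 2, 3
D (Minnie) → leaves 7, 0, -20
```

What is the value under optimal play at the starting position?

1

B (Minnie): min(8, -2) = -2
C (Minnie): min(1, 2, 3) = 1
D (Minnie): min(7, 0, -20) = -20
Root (Maxine): max(-2, 1, -20) = 1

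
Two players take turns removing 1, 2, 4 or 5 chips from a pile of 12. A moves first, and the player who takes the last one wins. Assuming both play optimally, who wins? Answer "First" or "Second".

Compute winning (W) and losing (L) positions by backward induction:
i:   0  1  2  3  4  5  6  7  8  9 10 11 12
     L  W  W  L  W  W  L  W  W  L  W  W  L
Position 12 is L, so the second player wins.

Second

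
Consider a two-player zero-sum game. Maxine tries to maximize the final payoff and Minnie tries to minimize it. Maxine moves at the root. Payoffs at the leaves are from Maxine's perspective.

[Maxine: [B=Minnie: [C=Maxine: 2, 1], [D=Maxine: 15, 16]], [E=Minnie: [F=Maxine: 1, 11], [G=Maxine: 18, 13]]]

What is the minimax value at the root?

11

C (Maxine): max(2, 1) = 2
D (Maxine): max(15, 16) = 16
B (Minnie): min(2, 16) = 2
F (Maxine): max(1, 11) = 11
G (Maxine): max(18, 13) = 18
E (Minnie): min(11, 18) = 11
Root (Maxine): max(2, 11) = 11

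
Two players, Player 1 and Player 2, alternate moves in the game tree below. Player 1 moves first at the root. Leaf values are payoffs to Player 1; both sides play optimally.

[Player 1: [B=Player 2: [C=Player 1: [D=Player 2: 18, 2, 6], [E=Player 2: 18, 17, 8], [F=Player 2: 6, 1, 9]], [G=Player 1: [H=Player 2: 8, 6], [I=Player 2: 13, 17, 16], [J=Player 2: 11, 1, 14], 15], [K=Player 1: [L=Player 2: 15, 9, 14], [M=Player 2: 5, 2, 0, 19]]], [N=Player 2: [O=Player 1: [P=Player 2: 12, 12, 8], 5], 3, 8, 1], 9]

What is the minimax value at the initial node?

9

D (Player 2): min(18, 2, 6) = 2
E (Player 2): min(18, 17, 8) = 8
F (Player 2): min(6, 1, 9) = 1
C (Player 1): max(2, 8, 1) = 8
H (Player 2): min(8, 6) = 6
I (Player 2): min(13, 17, 16) = 13
J (Player 2): min(11, 1, 14) = 1
G (Player 1): max(6, 13, 1, 15) = 15
L (Player 2): min(15, 9, 14) = 9
M (Player 2): min(5, 2, 0, 19) = 0
K (Player 1): max(9, 0) = 9
B (Player 2): min(8, 15, 9) = 8
P (Player 2): min(12, 12, 8) = 8
O (Player 1): max(8, 5) = 8
N (Player 2): min(8, 3, 8, 1) = 1
Root (Player 1): max(8, 1, 9) = 9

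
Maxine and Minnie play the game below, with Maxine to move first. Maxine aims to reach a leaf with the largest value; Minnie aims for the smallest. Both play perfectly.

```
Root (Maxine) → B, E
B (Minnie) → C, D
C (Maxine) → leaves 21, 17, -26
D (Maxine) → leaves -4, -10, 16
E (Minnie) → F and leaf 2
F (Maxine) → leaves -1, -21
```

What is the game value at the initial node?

16

C (Maxine): max(21, 17, -26) = 21
D (Maxine): max(-4, -10, 16) = 16
B (Minnie): min(21, 16) = 16
F (Maxine): max(-1, -21) = -1
E (Minnie): min(-1, 2) = -1
Root (Maxine): max(16, -1) = 16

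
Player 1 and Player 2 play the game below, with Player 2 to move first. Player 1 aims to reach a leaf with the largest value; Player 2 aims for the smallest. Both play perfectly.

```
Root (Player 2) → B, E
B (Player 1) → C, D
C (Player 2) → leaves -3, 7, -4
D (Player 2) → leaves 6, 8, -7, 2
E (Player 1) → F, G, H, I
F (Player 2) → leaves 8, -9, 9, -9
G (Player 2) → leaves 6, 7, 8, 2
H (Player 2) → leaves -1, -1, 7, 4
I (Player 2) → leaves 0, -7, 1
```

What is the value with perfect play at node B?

C: min(-3, 7, -4) = -4
D: min(6, 8, -7, 2) = -7
B: max(-4, -7) = -4

-4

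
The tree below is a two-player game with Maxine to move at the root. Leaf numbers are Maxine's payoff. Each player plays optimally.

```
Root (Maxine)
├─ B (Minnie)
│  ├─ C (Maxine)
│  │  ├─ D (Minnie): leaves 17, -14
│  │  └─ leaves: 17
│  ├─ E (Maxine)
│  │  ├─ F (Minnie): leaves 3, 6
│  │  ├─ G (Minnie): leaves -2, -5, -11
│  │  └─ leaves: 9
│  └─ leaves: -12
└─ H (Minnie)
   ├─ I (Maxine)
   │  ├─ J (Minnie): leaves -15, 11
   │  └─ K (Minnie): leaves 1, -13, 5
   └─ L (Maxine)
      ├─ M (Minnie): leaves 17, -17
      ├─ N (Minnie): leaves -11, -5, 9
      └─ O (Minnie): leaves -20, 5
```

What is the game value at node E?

9

F: min(3, 6) = 3
G: min(-2, -5, -11) = -11
E: max(3, -11, 9) = 9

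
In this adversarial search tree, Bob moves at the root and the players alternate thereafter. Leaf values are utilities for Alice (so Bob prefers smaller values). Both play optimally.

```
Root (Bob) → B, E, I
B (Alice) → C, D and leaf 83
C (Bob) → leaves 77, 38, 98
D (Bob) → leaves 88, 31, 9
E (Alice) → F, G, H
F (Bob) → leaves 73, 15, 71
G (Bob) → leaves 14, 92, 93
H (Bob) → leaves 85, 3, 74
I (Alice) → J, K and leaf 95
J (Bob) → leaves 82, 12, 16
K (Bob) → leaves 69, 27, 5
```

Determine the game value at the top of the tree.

15

C (Bob): min(77, 38, 98) = 38
D (Bob): min(88, 31, 9) = 9
B (Alice): max(38, 9, 83) = 83
F (Bob): min(73, 15, 71) = 15
G (Bob): min(14, 92, 93) = 14
H (Bob): min(85, 3, 74) = 3
E (Alice): max(15, 14, 3) = 15
J (Bob): min(82, 12, 16) = 12
K (Bob): min(69, 27, 5) = 5
I (Alice): max(12, 5, 95) = 95
Root (Bob): min(83, 15, 95) = 15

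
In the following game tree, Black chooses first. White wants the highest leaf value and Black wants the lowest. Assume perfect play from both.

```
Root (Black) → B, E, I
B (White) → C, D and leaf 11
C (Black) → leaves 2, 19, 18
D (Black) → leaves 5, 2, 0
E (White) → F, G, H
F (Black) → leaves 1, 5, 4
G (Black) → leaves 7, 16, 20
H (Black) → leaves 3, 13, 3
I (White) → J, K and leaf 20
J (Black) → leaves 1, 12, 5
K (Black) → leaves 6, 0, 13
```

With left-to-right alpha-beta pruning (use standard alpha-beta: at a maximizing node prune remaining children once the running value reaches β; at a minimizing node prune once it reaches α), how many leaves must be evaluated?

19

C [α=-∞,β=+∞]: v=2
D [α=2,β=+∞]: v=2 after child 2 ≤ α → α-cutoff, skip 1
B [α=-∞,β=+∞]: v=11
F [α=-∞,β=11]: v=1
G [α=1,β=11]: v=7
H [α=7,β=11]: v=3 after child 1 ≤ α → α-cutoff, skip 2
E [α=-∞,β=11]: v=7
J [α=-∞,β=7]: v=1
K [α=1,β=7]: v=0 after child 2 ≤ α → α-cutoff, skip 1
I [α=-∞,β=7]: v=20
Root [α=-∞,β=+∞]: v=7
Leaves evaluated: 19 of 23.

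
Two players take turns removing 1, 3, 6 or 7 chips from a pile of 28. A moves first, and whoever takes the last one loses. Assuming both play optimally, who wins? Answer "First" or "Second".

First

Mark each pile size as W (mover wins) or L (mover loses):
i:   0  1  2  3  4  5  6  7  8  9 10 11 12 13 14 15 16 17 18 19 20 21 22 23 24 25 26 27 28
     W  L  W  L  W  L  W  W  W  W  W  W  W  L  W  L  W  L  W  W  W  W  W  W  W  L  W  L  W
Position 28 is W, so the first player wins.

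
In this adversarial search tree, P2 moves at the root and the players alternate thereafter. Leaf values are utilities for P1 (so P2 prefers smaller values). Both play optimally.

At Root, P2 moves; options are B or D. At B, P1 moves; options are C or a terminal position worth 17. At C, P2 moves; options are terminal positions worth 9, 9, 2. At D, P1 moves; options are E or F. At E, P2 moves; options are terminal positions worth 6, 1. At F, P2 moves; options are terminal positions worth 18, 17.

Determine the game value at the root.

17

C (P2): min(9, 9, 2) = 2
B (P1): max(2, 17) = 17
E (P2): min(6, 1) = 1
F (P2): min(18, 17) = 17
D (P1): max(1, 17) = 17
Root (P2): min(17, 17) = 17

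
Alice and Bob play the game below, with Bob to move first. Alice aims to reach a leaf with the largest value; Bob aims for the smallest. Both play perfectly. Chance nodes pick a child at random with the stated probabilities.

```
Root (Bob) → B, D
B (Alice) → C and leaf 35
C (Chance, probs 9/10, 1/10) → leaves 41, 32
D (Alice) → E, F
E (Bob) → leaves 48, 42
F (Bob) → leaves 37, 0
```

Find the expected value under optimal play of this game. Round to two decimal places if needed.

40.1

C (Chance): 9/10·41 + 1/10·32 = 40.1
B (Alice): max(40.1, 35) = 40.1
E (Bob): min(48, 42) = 42
F (Bob): min(37, 0) = 0
D (Alice): max(42, 0) = 42
Root (Bob): min(40.1, 42) = 40.1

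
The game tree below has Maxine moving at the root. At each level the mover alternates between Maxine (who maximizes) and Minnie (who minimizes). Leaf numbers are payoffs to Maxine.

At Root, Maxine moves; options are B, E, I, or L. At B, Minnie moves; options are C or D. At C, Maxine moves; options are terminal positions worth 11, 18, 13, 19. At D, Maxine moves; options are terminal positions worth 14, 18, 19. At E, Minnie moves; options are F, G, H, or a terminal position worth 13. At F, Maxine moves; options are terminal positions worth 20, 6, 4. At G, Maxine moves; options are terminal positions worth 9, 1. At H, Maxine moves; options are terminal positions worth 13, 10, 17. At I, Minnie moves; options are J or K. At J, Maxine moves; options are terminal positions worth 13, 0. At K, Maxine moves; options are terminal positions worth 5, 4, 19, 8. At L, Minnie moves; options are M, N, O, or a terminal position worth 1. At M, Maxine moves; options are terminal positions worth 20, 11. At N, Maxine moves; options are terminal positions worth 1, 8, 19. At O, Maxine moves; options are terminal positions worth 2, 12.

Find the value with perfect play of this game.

19

C (Maxine): max(11, 18, 13, 19) = 19
D (Maxine): max(14, 18, 19) = 19
B (Minnie): min(19, 19) = 19
F (Maxine): max(20, 6, 4) = 20
G (Maxine): max(9, 1) = 9
H (Maxine): max(13, 10, 17) = 17
E (Minnie): min(20, 9, 17, 13) = 9
J (Maxine): max(13, 0) = 13
K (Maxine): max(5, 4, 19, 8) = 19
I (Minnie): min(13, 19) = 13
M (Maxine): max(20, 11) = 20
N (Maxine): max(1, 8, 19) = 19
O (Maxine): max(2, 12) = 12
L (Minnie): min(20, 19, 12, 1) = 1
Root (Maxine): max(19, 9, 13, 1) = 19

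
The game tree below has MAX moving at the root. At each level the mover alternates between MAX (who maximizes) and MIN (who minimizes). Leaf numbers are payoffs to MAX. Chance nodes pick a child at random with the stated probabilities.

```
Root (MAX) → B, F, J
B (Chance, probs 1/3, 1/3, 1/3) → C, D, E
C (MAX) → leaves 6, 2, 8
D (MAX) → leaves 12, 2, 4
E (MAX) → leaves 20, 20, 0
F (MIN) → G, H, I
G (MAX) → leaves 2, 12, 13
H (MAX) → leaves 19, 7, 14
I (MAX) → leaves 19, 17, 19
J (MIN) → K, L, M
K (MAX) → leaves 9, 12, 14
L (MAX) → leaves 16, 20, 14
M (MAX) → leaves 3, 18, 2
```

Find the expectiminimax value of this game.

C (MAX): max(6, 2, 8) = 8
D (MAX): max(12, 2, 4) = 12
E (MAX): max(20, 20, 0) = 20
B (Chance): 1/3·8 + 1/3·12 + 1/3·20 = 13.33
G (MAX): max(2, 12, 13) = 13
H (MAX): max(19, 7, 14) = 19
I (MAX): max(19, 17, 19) = 19
F (MIN): min(13, 19, 19) = 13
K (MAX): max(9, 12, 14) = 14
L (MAX): max(16, 20, 14) = 20
M (MAX): max(3, 18, 2) = 18
J (MIN): min(14, 20, 18) = 14
Root (MAX): max(13.33, 13, 14) = 14

14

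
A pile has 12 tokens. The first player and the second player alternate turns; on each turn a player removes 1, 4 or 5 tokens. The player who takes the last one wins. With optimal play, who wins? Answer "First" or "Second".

Mark each pile size as W (mover wins) or L (mover loses):
i:   0  1  2  3  4  5  6  7  8  9 10 11 12
     L  W  L  W  W  W  W  W  L  W  L  W  W
Position 12 is W, so the first player wins.

First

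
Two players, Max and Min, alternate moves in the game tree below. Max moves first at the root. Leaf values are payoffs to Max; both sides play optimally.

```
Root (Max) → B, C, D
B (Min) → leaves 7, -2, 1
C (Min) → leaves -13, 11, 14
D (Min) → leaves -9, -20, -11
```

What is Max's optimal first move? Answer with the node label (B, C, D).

B

B (Min): min(7, -2, 1) = -2
C (Min): min(-13, 11, 14) = -13
D (Min): min(-9, -20, -11) = -20
Root (Max): max(-2, -13, -20) = -2
Max picks the child with the highest value: B (value -2).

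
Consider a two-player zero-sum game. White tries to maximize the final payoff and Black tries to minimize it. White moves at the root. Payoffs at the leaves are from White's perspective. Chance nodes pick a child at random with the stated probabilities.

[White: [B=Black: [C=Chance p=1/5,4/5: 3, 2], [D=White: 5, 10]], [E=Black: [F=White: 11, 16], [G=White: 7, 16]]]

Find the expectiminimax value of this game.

C (Chance): 1/5·3 + 4/5·2 = 2.2
D (White): max(5, 10) = 10
B (Black): min(2.2, 10) = 2.2
F (White): max(11, 16) = 16
G (White): max(7, 16) = 16
E (Black): min(16, 16) = 16
Root (White): max(2.2, 16) = 16

16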